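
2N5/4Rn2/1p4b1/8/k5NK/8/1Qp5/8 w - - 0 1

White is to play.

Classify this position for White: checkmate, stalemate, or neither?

neither

White to move; white king on h4.
In check: no.
Legal moves for White include: Na7, Nd6, Nxb6+, Re8, Rxf7, Rd7, Rc7, Rb7, Ra7#, Re6, Re5, Re4+, Re3, Re2, Re1, Kh3, Kg3, Nh6, ... (list truncated; more exist).
White has legal moves and is not in check → neither.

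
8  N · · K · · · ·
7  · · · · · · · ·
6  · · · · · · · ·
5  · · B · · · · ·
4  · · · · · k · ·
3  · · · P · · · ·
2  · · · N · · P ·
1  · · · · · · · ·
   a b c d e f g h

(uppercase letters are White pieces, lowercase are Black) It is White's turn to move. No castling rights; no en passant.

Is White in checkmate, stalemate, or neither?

White to move; white king on d8.
In check: no.
Legal moves for White include: Ke8, Kc8, Ke7, Kd7, Kc7, Nc7, Nb6, Bf8, Be7, Ba7, Bd6+, Bb6, Bd4, Bb4, Be3+, Ba3, Bf2, Bg1, ... (list truncated; more exist).
White has legal moves and is not in check → neither.

neither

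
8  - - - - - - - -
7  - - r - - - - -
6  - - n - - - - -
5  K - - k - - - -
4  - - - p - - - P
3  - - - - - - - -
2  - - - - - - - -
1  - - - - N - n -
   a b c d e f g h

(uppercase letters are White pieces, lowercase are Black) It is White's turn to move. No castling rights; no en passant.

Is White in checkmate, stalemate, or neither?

neither

White to move; white king on a5.
In check: yes, from the black knight on c6.
Legal moves for White: Kb6, Ka6, Kb5, Ka4.
White is in check but has 4 legal moves → neither.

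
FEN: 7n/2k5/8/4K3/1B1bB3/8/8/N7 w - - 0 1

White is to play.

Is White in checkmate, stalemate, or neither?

neither

White to move; white king on e5.
In check: yes, from the black bishop on d4.
King squares — d4: available; e4: own bishop; f4: available; d5: available; f5: available; d6: attacked by Kc7; e6: available; f6: attacked by Bd4.
Legal moves for White: Ke6, Kf5, Kd5, Kf4, Kxd4.
White is in check but has 5 legal moves → neither.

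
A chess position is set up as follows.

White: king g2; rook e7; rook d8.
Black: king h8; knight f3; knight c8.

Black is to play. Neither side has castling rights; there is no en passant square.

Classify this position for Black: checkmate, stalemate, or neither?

checkmate

Black to move; black king on h8.
In check: yes, from the white rook on d8.
King squares — g7: attacked by Re7; h7: attacked by Re7; g8: attacked by Rd8.
Legal moves for Black: none.
In check with no legal moves → checkmate.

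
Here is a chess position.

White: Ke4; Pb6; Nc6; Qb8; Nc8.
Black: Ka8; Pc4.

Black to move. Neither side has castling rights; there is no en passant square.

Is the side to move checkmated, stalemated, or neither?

checkmate

Black to move; black king on a8.
In check: yes, from the white queen on b8.
King squares — a7: attacked by Pb6; b7: attacked by Qb8; b8: attacked by Nc6.
Legal moves for Black: none.
In check with no legal moves → checkmate.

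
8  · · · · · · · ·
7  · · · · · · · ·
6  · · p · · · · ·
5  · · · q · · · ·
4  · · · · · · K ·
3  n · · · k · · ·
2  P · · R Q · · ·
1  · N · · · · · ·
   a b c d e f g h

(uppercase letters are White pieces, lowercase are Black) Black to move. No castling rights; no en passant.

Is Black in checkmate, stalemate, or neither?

checkmate

Black to move; black king on e3.
In check: yes, from the white queen on e2.
King squares — d2: attacked by Nb1; e2: attacked by Rd2; f2: attacked by Qe2; d3: attacked by Rd2; f3: attacked by Qe2; d4: attacked by Rd2; e4: attacked by Qe2; f4: attacked by Kg4.
Legal moves for Black: none.
In check with no legal moves → checkmate.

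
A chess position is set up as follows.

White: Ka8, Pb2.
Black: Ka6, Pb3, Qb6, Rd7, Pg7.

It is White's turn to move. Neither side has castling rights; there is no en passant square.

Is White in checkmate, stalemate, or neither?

stalemate

White to move; white king on a8.
In check: no.
King squares — a7: attacked by Ka6; b7: attacked by Ka6; b8: attacked by Qb6.
Legal moves for White: none.
Not in check and no legal moves → stalemate.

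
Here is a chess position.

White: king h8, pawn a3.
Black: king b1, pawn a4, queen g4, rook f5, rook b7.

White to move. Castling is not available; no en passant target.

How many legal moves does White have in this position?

0

White to move; king on h8.
In check: no.
Legal moves: none.
Count: 0.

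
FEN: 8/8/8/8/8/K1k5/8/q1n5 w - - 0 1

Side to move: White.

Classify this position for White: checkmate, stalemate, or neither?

checkmate

White to move; white king on a3.
In check: yes, from the black queen on a1.
King squares — a2: attacked by Qa1; b2: attacked by Qa1; b3: attacked by Nc1; a4: attacked by Qa1; b4: attacked by Kc3.
Legal moves for White: none.
In check with no legal moves → checkmate.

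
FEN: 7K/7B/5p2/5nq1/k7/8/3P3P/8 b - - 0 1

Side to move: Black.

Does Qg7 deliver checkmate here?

After Qg7: white king on h8; in check: yes, from the black queen on g7.
King squares — g7: attacked by Nf5; h7: own bishop; g8: attacked by Qg7.
White has no legal moves → checkmate.

yes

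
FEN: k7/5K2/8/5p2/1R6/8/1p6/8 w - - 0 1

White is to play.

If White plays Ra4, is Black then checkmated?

After Ra4: black king on a8; in check: yes, from the white rook on a4.
Black has 2 legal replies: Kb8, Kb7.
In check but a legal move exists → not checkmate.

no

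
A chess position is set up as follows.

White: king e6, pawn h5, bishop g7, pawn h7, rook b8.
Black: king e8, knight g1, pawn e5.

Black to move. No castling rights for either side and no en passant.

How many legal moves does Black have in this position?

Black to move; king on e8.
In check: yes, from the white rook on b8.
Legal moves: none.
Count: 0.

0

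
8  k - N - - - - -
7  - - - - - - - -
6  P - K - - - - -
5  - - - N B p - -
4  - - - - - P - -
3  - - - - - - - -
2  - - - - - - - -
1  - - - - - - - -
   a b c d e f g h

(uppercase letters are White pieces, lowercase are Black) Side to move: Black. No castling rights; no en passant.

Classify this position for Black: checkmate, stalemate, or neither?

Black to move; black king on a8.
In check: no.
King squares — a7: attacked by Nc8; b7: attacked by Pa6; b8: attacked by Be5.
Legal moves for Black: none.
Not in check and no legal moves → stalemate.

stalemate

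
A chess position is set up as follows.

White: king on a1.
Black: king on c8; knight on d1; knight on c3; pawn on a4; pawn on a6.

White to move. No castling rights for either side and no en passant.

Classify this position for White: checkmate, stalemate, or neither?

stalemate

White to move; white king on a1.
In check: no.
King squares — b1: attacked by Nc3; a2: attacked by Nc3; b2: attacked by Nd1.
Legal moves for White: none.
Not in check and no legal moves → stalemate.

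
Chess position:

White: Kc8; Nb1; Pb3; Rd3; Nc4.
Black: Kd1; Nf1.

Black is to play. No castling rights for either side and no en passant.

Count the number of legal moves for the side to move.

5

Black to move; king on d1.
In check: yes, from the white rook on d3.
Legal moves: Ke2, Kc2, Ke1, Kc1, Nd2.
Count: 5.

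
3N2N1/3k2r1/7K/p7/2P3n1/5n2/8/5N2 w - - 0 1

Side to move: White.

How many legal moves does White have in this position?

2

White to move; king on h6.
In check: yes, from the black knight on g4.
Legal moves: Kxg7, Kh5.
Count: 2.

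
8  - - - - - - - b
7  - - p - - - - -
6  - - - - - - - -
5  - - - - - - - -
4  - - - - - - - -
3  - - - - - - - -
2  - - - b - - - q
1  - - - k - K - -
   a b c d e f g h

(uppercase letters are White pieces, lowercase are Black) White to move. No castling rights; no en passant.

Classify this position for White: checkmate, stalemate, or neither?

White to move; white king on f1.
In check: no.
King squares — e1: attacked by Kd1; g1: attacked by Qh2; e2: attacked by Kd1; f2: attacked by Qh2; g2: attacked by Qh2.
Legal moves for White: none.
Not in check and no legal moves → stalemate.

stalemate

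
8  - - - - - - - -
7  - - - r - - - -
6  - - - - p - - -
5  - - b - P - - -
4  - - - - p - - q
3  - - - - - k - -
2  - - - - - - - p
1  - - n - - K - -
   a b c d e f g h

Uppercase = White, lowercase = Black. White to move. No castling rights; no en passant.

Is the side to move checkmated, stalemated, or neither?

White to move; white king on f1.
In check: no.
King squares — e1: attacked by Qh4; g1: attacked by Ph2; e2: attacked by Nc1; f2: attacked by Kf3; g2: attacked by Kf3.
Legal moves for White: none.
Not in check and no legal moves → stalemate.

stalemate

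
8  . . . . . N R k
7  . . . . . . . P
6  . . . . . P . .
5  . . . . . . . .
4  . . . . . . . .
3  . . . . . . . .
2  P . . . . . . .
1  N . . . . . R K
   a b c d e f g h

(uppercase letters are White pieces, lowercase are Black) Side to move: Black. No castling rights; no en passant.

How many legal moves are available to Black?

Black to move; king on h8.
In check: yes, from the white rook on g8.
Legal moves: none.
Count: 0.

0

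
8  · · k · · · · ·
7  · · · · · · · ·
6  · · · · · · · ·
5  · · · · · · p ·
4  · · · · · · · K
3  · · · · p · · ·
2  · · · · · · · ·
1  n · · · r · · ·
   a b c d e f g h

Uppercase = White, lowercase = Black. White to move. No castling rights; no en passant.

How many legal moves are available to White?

5

White to move; king on h4.
In check: yes, from the black pawn on g5.
Legal moves: Kh5, Kxg5, Kg4, Kh3, Kg3.
Count: 5.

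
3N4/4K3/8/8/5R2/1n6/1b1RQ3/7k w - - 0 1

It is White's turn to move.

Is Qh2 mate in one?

After Qh2: black king on h1; in check: yes, from the white queen on h2.
King squares — g1: attacked by Qh2; g2: attacked by Rd2; h2: attacked by Rd2.
Black has no legal moves → checkmate.

yes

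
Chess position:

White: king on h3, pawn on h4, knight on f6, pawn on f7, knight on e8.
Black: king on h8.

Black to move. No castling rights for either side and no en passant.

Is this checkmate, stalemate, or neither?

Black to move; black king on h8.
In check: no.
King squares — g7: attacked by Ne8; h7: attacked by Nf6; g8: attacked by Nf6.
Legal moves for Black: none.
Not in check and no legal moves → stalemate.

stalemate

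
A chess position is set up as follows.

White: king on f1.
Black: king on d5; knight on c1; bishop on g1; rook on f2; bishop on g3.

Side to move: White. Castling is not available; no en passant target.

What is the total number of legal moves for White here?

White to move; king on f1.
In check: yes, from the black rook on f2.
Legal moves: Kxg1, Ke1.
Count: 2.

2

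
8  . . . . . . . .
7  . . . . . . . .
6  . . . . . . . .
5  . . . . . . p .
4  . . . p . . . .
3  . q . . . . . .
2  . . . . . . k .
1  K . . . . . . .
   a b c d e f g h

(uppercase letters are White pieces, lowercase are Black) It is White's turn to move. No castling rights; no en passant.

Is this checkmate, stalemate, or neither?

stalemate

White to move; white king on a1.
In check: no.
King squares — b1: attacked by Qb3; a2: attacked by Qb3; b2: attacked by Qb3.
Legal moves for White: none.
Not in check and no legal moves → stalemate.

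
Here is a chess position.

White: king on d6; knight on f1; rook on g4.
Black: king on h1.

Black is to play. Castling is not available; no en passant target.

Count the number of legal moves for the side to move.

Black to move; king on h1.
In check: no.
Legal moves: none.
Count: 0.

0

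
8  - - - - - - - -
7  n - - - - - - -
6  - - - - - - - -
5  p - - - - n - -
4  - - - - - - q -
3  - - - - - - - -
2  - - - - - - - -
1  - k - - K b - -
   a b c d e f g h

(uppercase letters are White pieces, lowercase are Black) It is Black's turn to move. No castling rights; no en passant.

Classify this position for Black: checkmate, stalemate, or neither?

Black to move; black king on b1.
In check: no.
Legal moves for Black include: Nc8, Nc6, Nb5, Ng7, Ne7, Nh6, Nd6, Nh4, Nd4, Ng3, Ne3, Qg8, Qg7, Qg6, Qh5, Qg5, Qh4+, Qf4, ... (list truncated; more exist).
Black has legal moves and is not in check → neither.

neither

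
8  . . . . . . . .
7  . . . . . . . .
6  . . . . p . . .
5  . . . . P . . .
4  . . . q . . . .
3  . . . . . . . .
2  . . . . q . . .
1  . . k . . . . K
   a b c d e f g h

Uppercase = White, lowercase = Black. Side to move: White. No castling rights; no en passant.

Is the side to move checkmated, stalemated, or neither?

stalemate

White to move; white king on h1.
In check: no.
King squares — g1: attacked by Qd4; g2: attacked by Qe2; h2: attacked by Qe2.
Legal moves for White: none.
Not in check and no legal moves → stalemate.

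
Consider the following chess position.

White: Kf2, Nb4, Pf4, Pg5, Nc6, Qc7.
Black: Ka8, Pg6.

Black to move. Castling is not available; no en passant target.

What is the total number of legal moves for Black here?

0

Black to move; king on a8.
In check: no.
Legal moves: none.
Count: 0.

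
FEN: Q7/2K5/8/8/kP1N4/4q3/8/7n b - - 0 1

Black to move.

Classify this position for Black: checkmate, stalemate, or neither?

neither

Black to move; black king on a4.
In check: yes, from the white queen on a8.
Legal moves for Black: Kxb4.
Black is in check but has 1 legal move → neither.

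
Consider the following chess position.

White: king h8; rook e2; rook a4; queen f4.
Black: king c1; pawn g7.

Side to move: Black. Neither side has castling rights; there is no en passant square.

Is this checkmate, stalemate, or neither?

neither

Black to move; black king on c1.
In check: yes, from the white queen on f4.
King squares — b1: available; d1: available; b2: attacked by Re2; c2: attacked by Re2; d2: attacked by Re2.
Legal moves for Black: Kd1, Kb1.
Black is in check but has 2 legal moves → neither.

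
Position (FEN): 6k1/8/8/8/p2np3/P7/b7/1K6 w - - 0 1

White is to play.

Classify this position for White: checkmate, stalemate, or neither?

neither

White to move; white king on b1.
In check: yes, from the black bishop on a2.
Legal moves for White: Kb2, Kxa2, Kc1, Ka1.
White is in check but has 4 legal moves → neither.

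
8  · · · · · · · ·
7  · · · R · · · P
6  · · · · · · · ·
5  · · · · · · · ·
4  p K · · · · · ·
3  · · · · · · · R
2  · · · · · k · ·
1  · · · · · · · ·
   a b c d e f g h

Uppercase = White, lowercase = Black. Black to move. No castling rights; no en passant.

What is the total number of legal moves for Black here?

6

Black to move; king on f2.
In check: no.
Legal moves: Kg2, Ke2, Kg1, Kf1, Ke1, a3.
Count: 6.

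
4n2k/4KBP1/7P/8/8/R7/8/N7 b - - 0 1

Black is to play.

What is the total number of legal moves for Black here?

Black to move; king on h8.
In check: yes, from the white pawn on g7.
Legal moves: Kh7, Nxg7.
Count: 2.

2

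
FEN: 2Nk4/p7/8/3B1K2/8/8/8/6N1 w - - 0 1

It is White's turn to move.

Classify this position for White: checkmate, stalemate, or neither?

neither

White to move; white king on f5.
In check: no.
Legal moves for White include: Ne7, Nxa7, Nd6, Nb6, Kg6, Kf6, Ke6, Kg5, Ke5, Kg4, Kf4, Ke4, Bg8, Ba8, Bf7, Bb7, Be6, Bc6, ... (list truncated; more exist).
White has legal moves and is not in check → neither.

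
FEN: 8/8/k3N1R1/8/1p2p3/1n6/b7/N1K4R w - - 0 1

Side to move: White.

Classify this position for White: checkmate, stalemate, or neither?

White to move; white king on c1.
In check: yes, from the black knight on b3.
King squares — b1: attacked by Ba2; d1: available; b2: available; c2: available; d2: attacked by Nb3.
Legal moves for White: Kc2, Kb2, Kd1, Nxb3.
White is in check but has 4 legal moves → neither.

neither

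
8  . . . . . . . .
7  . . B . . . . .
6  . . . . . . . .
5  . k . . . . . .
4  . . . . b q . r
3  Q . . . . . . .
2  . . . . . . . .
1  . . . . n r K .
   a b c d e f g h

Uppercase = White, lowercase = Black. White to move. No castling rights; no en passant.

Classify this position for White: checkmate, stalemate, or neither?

checkmate

White to move; white king on g1.
In check: yes, from the black rook on f1.
King squares — f1: attacked by Qf4; h1: attacked by Rf1; f2: attacked by Rf1; g2: attacked by Ne1; h2: attacked by Qf4.
Legal moves for White: none.
In check with no legal moves → checkmate.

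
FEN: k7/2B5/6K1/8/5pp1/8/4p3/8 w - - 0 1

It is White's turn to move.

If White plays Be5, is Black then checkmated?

no

After Be5: black king on a8; in check: no.
Black is not in check, so this cannot be checkmate.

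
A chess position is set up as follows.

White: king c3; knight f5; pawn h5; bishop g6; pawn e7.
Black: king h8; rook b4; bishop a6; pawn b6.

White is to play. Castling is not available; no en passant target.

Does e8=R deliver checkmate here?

yes

After e8=R: black king on h8; in check: yes, from the white rook on e8.
King squares — g7: attacked by Nf5; h7: attacked by Bg6; g8: attacked by Re8.
Black has no legal moves → checkmate.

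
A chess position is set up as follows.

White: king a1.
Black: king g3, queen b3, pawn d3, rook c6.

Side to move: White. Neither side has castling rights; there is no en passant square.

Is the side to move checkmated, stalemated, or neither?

White to move; white king on a1.
In check: no.
King squares — b1: attacked by Qb3; a2: attacked by Qb3; b2: attacked by Qb3.
Legal moves for White: none.
Not in check and no legal moves → stalemate.

stalemate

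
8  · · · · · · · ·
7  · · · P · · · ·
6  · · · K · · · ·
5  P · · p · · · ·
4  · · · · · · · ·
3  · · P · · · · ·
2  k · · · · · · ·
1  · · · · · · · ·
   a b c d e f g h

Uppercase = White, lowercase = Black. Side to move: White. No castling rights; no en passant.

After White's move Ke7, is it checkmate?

After Ke7: black king on a2; in check: no.
Black is not in check, so this cannot be checkmate.

no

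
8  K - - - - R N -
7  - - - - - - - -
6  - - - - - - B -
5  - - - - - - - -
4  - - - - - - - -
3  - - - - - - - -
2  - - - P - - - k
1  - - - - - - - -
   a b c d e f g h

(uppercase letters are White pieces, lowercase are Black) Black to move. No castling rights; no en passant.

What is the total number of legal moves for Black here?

Black to move; king on h2.
In check: no.
Legal moves: Kh3, Kg3, Kg2, Kh1, Kg1.
Count: 5.

5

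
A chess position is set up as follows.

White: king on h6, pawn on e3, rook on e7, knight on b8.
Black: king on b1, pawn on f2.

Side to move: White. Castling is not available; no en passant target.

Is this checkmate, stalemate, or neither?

neither

White to move; white king on h6.
In check: no.
Legal moves for White include: Nd7, Nc6, Na6, Re8, Rh7, Rg7, Rf7, Rd7, Rc7, Rb7+, Ra7, Re6, Re5, Re4, Kh7, Kg7, Kg6, Kh5, ... (list truncated; more exist).
White has legal moves and is not in check → neither.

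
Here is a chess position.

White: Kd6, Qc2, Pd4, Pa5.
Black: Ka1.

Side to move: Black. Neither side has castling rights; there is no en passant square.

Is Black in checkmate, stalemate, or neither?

Black to move; black king on a1.
In check: no.
King squares — b1: attacked by Qc2; a2: attacked by Qc2; b2: attacked by Qc2.
Legal moves for Black: none.
Not in check and no legal moves → stalemate.

stalemate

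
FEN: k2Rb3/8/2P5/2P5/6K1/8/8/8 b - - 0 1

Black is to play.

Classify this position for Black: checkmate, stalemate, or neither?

Black to move; black king on a8.
In check: yes, from the white rook on d8.
King squares — a7: available; b7: attacked by Pc6; b8: attacked by Rd8.
Legal moves for Black: Ka7.
Black is in check but has 1 legal move → neither.

neither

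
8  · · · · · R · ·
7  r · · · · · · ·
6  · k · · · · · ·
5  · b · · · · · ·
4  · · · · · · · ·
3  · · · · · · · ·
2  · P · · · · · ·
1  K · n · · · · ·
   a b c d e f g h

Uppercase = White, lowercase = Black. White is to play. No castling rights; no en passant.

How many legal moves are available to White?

White to move; king on a1.
In check: yes, from the black rook on a7.
Legal moves: Kb1.
Count: 1.

1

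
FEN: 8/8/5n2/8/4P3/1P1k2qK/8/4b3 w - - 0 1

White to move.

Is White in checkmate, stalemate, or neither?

White to move; white king on h3.
In check: yes, from the black queen on g3.
King squares — g2: attacked by Qg3; h2: attacked by Qg3; g3: attacked by Be1; g4: attacked by Qg3; h4: attacked by Qg3.
Legal moves for White: none.
In check with no legal moves → checkmate.

checkmate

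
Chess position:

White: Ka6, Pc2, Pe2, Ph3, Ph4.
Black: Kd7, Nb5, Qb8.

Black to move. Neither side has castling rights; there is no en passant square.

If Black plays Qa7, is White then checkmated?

After Qa7: white king on a6; in check: yes, from the black queen on a7.
White has 1 legal reply: Kxb5.
In check but a legal move exists → not checkmate.

no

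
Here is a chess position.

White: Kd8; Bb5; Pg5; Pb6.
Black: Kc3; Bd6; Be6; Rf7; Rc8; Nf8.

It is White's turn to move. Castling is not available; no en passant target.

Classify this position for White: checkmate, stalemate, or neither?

White to move; white king on d8.
In check: yes, from the black rook on c8.
King squares — c7: attacked by Bd6; d7: attacked by Be6; e7: attacked by Bd6; c8: attacked by Be6; e8: attacked by Rc8.
Legal moves for White: none.
In check with no legal moves → checkmate.

checkmate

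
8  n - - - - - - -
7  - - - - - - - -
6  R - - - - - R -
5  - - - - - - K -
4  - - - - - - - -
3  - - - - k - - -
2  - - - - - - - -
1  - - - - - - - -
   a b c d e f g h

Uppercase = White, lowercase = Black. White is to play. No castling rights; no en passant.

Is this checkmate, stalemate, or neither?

White to move; white king on g5.
In check: no.
Legal moves for White include: Rg8, Rg7, Rh6, Rgf6, Rge6+, Rgd6, Rgc6, Rgb6, Rxa8, Ra7, Raf6, Rae6+, Rad6, Rac6, Rab6, Ra5, Ra4, Ra3+, ... (list truncated; more exist).
White has legal moves and is not in check → neither.

neither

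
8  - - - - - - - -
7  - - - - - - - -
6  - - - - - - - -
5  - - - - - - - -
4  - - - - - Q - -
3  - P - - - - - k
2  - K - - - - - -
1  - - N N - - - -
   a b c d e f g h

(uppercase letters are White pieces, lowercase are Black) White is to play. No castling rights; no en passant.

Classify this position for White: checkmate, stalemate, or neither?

neither

White to move; white king on b2.
In check: no.
Legal moves for White include: Qf8, Qb8, Qf7, Qc7, Qh6+, Qf6, Qd6, Qg5, Qf5+, Qe5, Qh4+, Qg4+, Qe4, Qd4, Qc4, Qb4, Qa4, Qg3+, ... (list truncated; more exist).
White has legal moves and is not in check → neither.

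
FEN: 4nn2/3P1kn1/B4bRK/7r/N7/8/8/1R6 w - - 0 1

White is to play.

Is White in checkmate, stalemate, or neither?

checkmate

White to move; white king on h6.
In check: yes, from the black rook on h5.
King squares — g5: attacked by Rh5; h5: attacked by Ng7; g6: own rook; g7: attacked by Bf6; h7: attacked by Rh5.
Legal moves for White: none.
In check with no legal moves → checkmate.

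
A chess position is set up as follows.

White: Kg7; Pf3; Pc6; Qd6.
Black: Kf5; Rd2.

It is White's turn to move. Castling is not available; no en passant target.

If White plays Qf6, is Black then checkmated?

yes

After Qf6: black king on f5; in check: yes, from the white queen on f6.
King squares — e4: attacked by Pf3; f4: attacked by Qf6; g4: attacked by Pf3; e5: attacked by Qf6; g5: attacked by Qf6; e6: attacked by Qf6; f6: attacked by Kg7; g6: attacked by Qf6.
Black has no legal moves → checkmate.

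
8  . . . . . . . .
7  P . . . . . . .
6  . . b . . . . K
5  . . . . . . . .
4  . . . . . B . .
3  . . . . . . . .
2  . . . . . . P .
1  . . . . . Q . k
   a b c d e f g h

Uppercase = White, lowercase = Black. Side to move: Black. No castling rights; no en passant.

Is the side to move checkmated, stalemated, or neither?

checkmate

Black to move; black king on h1.
In check: yes, from the white queen on f1.
King squares — g1: attacked by Qf1; g2: attacked by Qf1; h2: attacked by Bf4.
Legal moves for Black: none.
In check with no legal moves → checkmate.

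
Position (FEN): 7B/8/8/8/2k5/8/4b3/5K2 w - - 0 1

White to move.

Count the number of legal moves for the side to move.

White to move; king on f1.
In check: yes, from the black bishop on e2.
Legal moves: Kg2, Kf2, Kxe2, Kg1, Ke1.
Count: 5.

5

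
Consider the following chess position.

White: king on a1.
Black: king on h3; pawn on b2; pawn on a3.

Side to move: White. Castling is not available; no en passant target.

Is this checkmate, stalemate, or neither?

White to move; white king on a1.
In check: yes, from the black pawn on b2.
King squares — b1: available; a2: available; b2: attacked by Pa3.
Legal moves for White: Ka2, Kb1.
White is in check but has 2 legal moves → neither.

neither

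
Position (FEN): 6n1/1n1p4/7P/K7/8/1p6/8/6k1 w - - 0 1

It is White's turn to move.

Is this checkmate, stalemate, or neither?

neither

White to move; white king on a5.
In check: yes, from the black knight on b7.
King squares — a4: available; b4: available; b5: available; a6: available; b6: available.
Legal moves for White: Kb6, Ka6, Kb5, Kb4, Ka4.
White is in check but has 5 legal moves → neither.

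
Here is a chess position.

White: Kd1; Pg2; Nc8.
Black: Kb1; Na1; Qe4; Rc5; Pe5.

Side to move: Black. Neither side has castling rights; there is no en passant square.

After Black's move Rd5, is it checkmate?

After Rd5: white king on d1; in check: yes, from the black rook on d5.
King squares — c1: attacked by Kb1; e1: attacked by Qe4; c2: attacked by Na1; d2: attacked by Rd5; e2: attacked by Qe4.
White has no legal moves → checkmate.

yes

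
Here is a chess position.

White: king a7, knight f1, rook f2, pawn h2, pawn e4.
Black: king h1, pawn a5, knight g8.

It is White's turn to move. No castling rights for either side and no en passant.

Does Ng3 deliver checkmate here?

After Ng3: black king on h1; in check: yes, from the white knight on g3.
Black has 1 legal reply: Kg1.
In check but a legal move exists → not checkmate.

no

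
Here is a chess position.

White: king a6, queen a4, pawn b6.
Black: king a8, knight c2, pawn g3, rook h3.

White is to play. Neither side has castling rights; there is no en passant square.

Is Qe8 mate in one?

yes

After Qe8: black king on a8; in check: yes, from the white queen on e8.
King squares — a7: attacked by Ka6; b7: attacked by Ka6; b8: attacked by Qe8.
Black has no legal moves → checkmate.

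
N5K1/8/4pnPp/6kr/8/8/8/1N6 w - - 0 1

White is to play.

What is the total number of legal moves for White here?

White to move; king on g8.
In check: yes, from the black knight on f6.
Legal moves: Kh8, Kf8, Kg7, Kf7.
Count: 4.

4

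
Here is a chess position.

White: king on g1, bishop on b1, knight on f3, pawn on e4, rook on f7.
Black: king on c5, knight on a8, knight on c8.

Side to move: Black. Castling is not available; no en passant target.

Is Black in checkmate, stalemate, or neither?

Black to move; black king on c5.
In check: no.
Legal moves for Black: Ne7, Na7, Nd6, Ncb6, Nc7, Nab6, Kd6, Kc6, Kb6, Kb5, Kc4, Kb4.
Black has 12 legal moves and is not in check → neither.

neither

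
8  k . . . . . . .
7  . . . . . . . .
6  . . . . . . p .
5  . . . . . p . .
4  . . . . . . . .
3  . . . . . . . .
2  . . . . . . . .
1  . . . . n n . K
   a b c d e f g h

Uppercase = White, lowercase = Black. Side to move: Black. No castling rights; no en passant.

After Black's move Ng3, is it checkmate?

After Ng3: white king on h1; in check: yes, from the black knight on g3.
White has 2 legal replies: Kh2, Kg1.
In check but a legal move exists → not checkmate.

no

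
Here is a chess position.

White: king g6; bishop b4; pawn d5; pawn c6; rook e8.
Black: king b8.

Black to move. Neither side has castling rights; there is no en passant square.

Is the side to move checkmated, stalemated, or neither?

Black to move; black king on b8.
In check: yes, from the white rook on e8.
King squares — a7: available; b7: attacked by Pc6; c7: available; a8: attacked by Re8; c8: attacked by Re8.
Legal moves for Black: Kc7, Ka7.
Black is in check but has 2 legal moves → neither.

neither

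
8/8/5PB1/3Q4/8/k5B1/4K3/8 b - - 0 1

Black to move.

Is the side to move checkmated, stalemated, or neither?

neither

Black to move; black king on a3.
In check: no.
Legal moves for Black: Kb4, Ka4, Kb2.
Black has 3 legal moves and is not in check → neither.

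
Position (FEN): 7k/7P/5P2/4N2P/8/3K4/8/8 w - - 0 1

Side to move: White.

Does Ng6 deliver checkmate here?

After Ng6: black king on h8; in check: yes, from the white knight on g6.
Black has 1 legal reply: Kxh7.
In check but a legal move exists → not checkmate.

no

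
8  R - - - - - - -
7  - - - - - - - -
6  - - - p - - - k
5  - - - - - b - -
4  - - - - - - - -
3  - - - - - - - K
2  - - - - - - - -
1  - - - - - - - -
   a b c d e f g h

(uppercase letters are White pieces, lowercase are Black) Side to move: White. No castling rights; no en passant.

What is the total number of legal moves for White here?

White to move; king on h3.
In check: yes, from the black bishop on f5.
Legal moves: Kh4, Kg3, Kh2, Kg2.
Count: 4.

4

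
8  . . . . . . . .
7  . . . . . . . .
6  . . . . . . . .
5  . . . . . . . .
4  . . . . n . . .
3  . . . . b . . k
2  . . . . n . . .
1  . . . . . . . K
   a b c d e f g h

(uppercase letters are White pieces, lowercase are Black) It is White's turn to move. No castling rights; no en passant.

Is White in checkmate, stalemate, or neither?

stalemate

White to move; white king on h1.
In check: no.
King squares — g1: attacked by Ne2; g2: attacked by Kh3; h2: attacked by Kh3.
Legal moves for White: none.
Not in check and no legal moves → stalemate.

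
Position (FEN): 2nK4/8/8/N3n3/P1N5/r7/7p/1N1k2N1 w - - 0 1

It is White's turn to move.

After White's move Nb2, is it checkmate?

After Nb2: black king on d1; in check: yes, from the white knight on b2.
Black has 3 legal replies: Kc2, Ke1, Kc1.
In check but a legal move exists → not checkmate.

no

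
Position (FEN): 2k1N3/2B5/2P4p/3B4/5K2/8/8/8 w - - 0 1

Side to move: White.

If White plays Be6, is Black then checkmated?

After Be6: black king on c8; in check: yes, from the white bishop on e6.
King squares — b7: attacked by Pc6; c7: attacked by Ne8; d7: attacked by Pc6; b8: attacked by Bc7; d8: attacked by Bc7.
Black has no legal moves → checkmate.

yes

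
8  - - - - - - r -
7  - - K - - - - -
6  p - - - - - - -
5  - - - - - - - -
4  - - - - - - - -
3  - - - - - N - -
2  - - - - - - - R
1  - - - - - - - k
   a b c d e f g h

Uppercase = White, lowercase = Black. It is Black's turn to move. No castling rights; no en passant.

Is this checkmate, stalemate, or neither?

Black to move; black king on h1.
In check: yes, from the white rook on h2.
King squares — g1: attacked by Nf3; g2: attacked by Rh2; h2: attacked by Nf3.
Legal moves for Black: none.
In check with no legal moves → checkmate.

checkmate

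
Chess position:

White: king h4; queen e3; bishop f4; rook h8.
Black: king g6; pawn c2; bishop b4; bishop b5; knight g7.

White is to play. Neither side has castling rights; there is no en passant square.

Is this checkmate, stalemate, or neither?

White to move; white king on h4.
In check: no.
Legal moves for White include: Rg8, Rf8, Re8, Rd8, Rc8, Rb8, Ra8, Rh7, Rh6+, Rh5, Kg4, Kh3, Kg3, Bb8, Bc7, Bh6, Bd6, Bg5, ... (list truncated; more exist).
White has legal moves and is not in check → neither.

neither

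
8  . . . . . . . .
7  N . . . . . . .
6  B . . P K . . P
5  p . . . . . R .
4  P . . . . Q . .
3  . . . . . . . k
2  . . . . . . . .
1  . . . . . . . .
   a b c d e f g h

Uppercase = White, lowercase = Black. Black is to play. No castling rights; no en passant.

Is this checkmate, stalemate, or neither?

stalemate

Black to move; black king on h3.
In check: no.
King squares — g2: attacked by Rg5; h2: attacked by Qf4; g3: attacked by Qf4; g4: attacked by Qf4; h4: attacked by Qf4.
Legal moves for Black: none.
Not in check and no legal moves → stalemate.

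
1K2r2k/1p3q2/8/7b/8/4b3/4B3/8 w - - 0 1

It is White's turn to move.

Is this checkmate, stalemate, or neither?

White to move; white king on b8.
In check: yes, from the black rook on e8.
King squares — a7: attacked by Be3; b7: attacked by Qf7; c7: attacked by Qf7; a8: attacked by Re8; c8: attacked by Re8.
Legal moves for White: none.
In check with no legal moves → checkmate.

checkmate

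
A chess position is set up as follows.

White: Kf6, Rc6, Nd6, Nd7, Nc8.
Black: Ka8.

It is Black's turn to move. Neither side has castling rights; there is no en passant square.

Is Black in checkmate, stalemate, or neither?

Black to move; black king on a8.
In check: no.
King squares — a7: attacked by Nc8; b7: attacked by Nd6; b8: attacked by Nd7.
Legal moves for Black: none.
Not in check and no legal moves → stalemate.

stalemate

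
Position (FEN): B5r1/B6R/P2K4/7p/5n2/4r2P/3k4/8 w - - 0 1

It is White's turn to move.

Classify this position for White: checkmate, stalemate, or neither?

White to move; white king on d6.
In check: no.
Legal moves for White include: Bb7, Bc6, Bd5, Be4, Bf3, Bg2, Bh1, Rh8, Rg7, Rf7, Re7, Rd7, Rc7, Rb7, Rh6, Rxh5, Bb8, Bb6, ... (list truncated; more exist).
White has legal moves and is not in check → neither.

neither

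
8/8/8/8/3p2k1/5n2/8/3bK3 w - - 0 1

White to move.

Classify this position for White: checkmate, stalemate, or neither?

White to move; white king on e1.
In check: yes, from the black knight on f3.
Legal moves for White: Kf2, Kf1, Kxd1.
White is in check but has 3 legal moves → neither.

neither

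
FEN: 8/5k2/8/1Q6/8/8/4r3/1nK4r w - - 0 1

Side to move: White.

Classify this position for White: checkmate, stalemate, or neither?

White to move; white king on c1.
In check: yes, from the black rook on h1.
King squares — b1: attacked by Rh1; d1: attacked by Rh1; b2: attacked by Re2; c2: attacked by Re2; d2: attacked by Nb1.
Legal moves for White: none.
In check with no legal moves → checkmate.

checkmate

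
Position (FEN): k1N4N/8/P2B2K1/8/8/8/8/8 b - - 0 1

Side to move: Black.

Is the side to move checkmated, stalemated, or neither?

stalemate

Black to move; black king on a8.
In check: no.
King squares — a7: attacked by Nc8; b7: attacked by Pa6; b8: attacked by Bd6.
Legal moves for Black: none.
Not in check and no legal moves → stalemate.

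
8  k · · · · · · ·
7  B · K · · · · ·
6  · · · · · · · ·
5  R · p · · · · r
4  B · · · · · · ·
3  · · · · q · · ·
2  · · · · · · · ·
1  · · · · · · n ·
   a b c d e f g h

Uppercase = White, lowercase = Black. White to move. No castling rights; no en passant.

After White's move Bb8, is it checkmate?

After Bb8: black king on a8; in check: yes, from the white rook on a5.
King squares — a7: attacked by Ra5; b7: attacked by Kc7; b8: attacked by Kc7.
Black has no legal moves → checkmate.

yes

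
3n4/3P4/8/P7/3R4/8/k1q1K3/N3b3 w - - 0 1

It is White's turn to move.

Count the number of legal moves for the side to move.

6

White to move; king on e2.
In check: yes, from the black queen on c2.
Legal moves: Kf3, Ke3, Kf1, Kxe1, Rd2, Nxc2.
Count: 6.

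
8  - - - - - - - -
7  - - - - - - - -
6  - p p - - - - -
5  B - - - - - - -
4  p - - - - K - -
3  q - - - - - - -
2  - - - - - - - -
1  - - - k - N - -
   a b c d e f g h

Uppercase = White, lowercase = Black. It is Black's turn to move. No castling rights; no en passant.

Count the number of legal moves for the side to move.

22

Black to move; king on d1.
In check: no.
Legal moves: Qf8+, Qe7, Qd6+, Qc5, Qb4+, Qh3, Qg3+, Qf3+, Qe3+, Qd3, Qc3, Qb3, Qb2, Qa2, Qc1+, Qa1, Ke2, Kc2, Kc1, bxa5, c5, b5.
Count: 22.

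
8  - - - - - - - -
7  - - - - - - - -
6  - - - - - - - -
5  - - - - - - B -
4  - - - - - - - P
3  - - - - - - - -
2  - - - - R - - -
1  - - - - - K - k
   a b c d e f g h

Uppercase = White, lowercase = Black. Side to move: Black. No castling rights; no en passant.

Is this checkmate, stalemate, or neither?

stalemate

Black to move; black king on h1.
In check: no.
King squares — g1: attacked by Kf1; g2: attacked by Kf1; h2: attacked by Re2.
Legal moves for Black: none.
Not in check and no legal moves → stalemate.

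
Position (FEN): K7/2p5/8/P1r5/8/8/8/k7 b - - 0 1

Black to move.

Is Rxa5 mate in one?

After Rxa5: white king on a8; in check: yes, from the black rook on a5.
White has 2 legal replies: Kb8, Kb7.
In check but a legal move exists → not checkmate.

no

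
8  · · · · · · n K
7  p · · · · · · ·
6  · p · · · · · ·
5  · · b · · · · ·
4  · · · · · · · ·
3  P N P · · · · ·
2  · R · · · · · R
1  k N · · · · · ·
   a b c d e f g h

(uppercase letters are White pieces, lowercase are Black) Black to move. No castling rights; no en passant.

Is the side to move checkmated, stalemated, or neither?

checkmate

Black to move; black king on a1.
In check: yes, from the white knight on b3.
King squares — b1: attacked by Rb2; a2: attacked by Rb2; b2: attacked by Rh2.
Legal moves for Black: none.
In check with no legal moves → checkmate.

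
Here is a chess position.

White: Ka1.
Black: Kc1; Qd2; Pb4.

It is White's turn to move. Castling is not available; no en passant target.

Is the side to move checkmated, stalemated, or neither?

stalemate

White to move; white king on a1.
In check: no.
King squares — b1: attacked by Kc1; a2: attacked by Qd2; b2: attacked by Kc1.
Legal moves for White: none.
Not in check and no legal moves → stalemate.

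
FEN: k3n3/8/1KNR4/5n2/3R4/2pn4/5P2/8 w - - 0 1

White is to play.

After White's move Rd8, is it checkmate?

yes

After Rd8: black king on a8; in check: yes, from the white rook on d8.
King squares — a7: attacked by Kb6; b7: attacked by Kb6; b8: attacked by Nc6.
Black has no legal moves → checkmate.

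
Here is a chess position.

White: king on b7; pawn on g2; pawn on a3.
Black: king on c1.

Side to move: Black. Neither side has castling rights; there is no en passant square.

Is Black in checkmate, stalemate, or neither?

Black to move; black king on c1.
In check: no.
Legal moves for Black: Kd2, Kc2, Kb2, Kd1, Kb1.
Black has 5 legal moves and is not in check → neither.

neither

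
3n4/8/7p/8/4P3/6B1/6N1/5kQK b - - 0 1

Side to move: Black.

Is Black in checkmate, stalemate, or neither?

Black to move; black king on f1.
In check: yes, from the white queen on g1.
King squares — e1: attacked by Qg1; g1: attacked by Kh1; e2: available; f2: attacked by Qg1; g2: attacked by Qg1.
Legal moves for Black: Ke2.
Black is in check but has 1 legal move → neither.

neither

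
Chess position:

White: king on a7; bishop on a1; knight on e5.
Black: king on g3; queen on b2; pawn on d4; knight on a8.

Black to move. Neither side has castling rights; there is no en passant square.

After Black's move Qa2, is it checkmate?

no

After Qa2: white king on a7; in check: yes, from the black queen on a2.
White has 2 legal replies: Kb8, Kb7.
In check but a legal move exists → not checkmate.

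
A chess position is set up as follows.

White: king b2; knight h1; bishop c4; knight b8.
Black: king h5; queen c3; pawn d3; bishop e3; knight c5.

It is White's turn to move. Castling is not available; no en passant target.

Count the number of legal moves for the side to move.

3

White to move; king on b2.
In check: yes, from the black queen on c3.
Legal moves: Kxc3, Ka2, Kb1.
Count: 3.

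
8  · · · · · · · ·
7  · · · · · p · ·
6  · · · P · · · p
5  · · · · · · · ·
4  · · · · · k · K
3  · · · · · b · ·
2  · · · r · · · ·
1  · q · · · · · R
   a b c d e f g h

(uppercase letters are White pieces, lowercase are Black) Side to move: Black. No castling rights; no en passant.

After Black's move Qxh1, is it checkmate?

yes

After Qxh1: white king on h4; in check: yes, from the black queen on h1.
King squares — g3: attacked by Kf4; h3: attacked by Qh1; g4: attacked by Bf3; g5: attacked by Kf4; h5: attacked by Qh1.
White has no legal moves → checkmate.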